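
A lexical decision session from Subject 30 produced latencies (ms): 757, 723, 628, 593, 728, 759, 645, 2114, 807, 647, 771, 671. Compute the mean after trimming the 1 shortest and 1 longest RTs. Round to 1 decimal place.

713.6 ms

Sorted: 593, 628, 645, 647, 671, 723, 728, 757, 759, 771, 807, 2114
Drop lowest 1 (593) and highest 1 (2114)
Remaining (n=10): Σ = 7136, mean = 7136/10 = 713.600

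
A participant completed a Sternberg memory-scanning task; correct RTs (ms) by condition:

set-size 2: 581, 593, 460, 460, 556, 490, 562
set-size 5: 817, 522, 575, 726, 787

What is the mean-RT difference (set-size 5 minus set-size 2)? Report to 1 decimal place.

156.5 ms

M(set-size 2) = 3702/7 = 528.857
M(set-size 5) = 3427/5 = 685.400
Difference = 685.400 − 528.857 = 156.543 ms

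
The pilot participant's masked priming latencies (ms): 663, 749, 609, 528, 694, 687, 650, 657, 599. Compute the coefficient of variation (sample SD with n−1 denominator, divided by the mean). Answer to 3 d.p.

0.098

n = 9, Σ = 5836, M = 648.4444
Σ(x−M)² = 32468.222; s = √(32468.222/8) = 63.7066
CV = 63.7066 / 648.4444 = 0.09825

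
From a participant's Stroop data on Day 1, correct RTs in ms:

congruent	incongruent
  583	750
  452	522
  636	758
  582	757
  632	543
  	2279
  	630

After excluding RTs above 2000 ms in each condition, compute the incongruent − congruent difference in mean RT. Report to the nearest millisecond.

83 ms

incongruent: exclude 2279
M(congruent) = 2885/5 = 577.000
M(incongruent) = 3960/6 = 660.000
Difference = 660.000 − 577.000 = 83.000 ms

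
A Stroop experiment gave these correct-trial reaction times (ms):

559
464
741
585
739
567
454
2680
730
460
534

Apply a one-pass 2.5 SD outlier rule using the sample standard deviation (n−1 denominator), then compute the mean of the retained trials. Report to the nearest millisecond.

n = 11, ΣRT = 8513, M = 773.909
Σ(x−M)² = 4116576.91; s = √(4116576.91/10) = 641.606
Cutoffs: 773.909 ± 2.5·641.606 → [-830.1, 2377.9]
Outside: 2680 → excluded.
Retained (n=10): Σ = 5833, mean = 5833/10 = 583.300

583 ms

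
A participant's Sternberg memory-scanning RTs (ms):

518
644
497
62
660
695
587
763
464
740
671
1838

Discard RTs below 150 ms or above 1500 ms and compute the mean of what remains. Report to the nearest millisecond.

624 ms

Excluded: 62, 1838
Retained (n=10): Σ = 6239
Mean = 6239/10 = 623.9000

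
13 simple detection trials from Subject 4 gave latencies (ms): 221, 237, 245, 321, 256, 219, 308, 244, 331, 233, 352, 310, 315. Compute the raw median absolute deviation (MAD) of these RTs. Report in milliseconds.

Sorted: 219, 221, 233, 237, 244, 245, 256, 308, 310, 315, 321, 331, 352 → median = 256
|x − 256|: 35, 19, 11, 65, 0, 37, 52, 12, 75, 23, 96, 54, 59
Sorted deviations: 0, 11, 12, 19, 23, 35, 37, 52, 54, 59, 65, 75, 96 → MAD = 37

37 ms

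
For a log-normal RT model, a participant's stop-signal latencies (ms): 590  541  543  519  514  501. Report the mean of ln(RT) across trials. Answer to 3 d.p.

6.280

ln(RT): 6.3801, 6.2934, 6.2971, 6.2519, 6.2422, 6.2166
Σ ln(RT) = 37.6814
Mean = 37.6814/6 = 6.28023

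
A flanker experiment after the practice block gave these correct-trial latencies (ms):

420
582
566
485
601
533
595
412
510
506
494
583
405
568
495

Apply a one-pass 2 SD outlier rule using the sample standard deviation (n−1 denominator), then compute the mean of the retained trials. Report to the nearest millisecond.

n = 15, ΣRT = 7755, M = 517.000
Σ(x−M)² = 62164.00; s = √(62164.00/14) = 66.635
Cutoffs: 517.000 ± 2·66.635 → [383.7, 650.3]
No RTs fall outside the cutoffs; all 15 retained. Mean = 7755/15 = 517.000

517 ms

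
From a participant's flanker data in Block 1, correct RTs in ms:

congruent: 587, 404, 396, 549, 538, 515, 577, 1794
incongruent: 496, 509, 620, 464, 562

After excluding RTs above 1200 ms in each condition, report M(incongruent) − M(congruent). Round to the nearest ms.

congruent: exclude 1794
M(congruent) = 3566/7 = 509.429
M(incongruent) = 2651/5 = 530.200
Difference = 530.200 − 509.429 = 20.771 ms

21 ms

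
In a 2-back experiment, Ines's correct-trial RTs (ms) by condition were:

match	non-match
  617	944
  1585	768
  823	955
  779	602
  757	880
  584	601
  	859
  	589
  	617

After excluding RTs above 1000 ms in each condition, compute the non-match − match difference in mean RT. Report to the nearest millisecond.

45 ms

match: exclude 1585
M(match) = 3560/5 = 712.000
M(non-match) = 6815/9 = 757.222
Difference = 757.222 − 712.000 = 45.222 ms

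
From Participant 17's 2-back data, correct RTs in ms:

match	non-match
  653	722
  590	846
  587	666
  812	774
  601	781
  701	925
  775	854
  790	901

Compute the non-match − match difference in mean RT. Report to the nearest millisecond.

M(match) = 5509/8 = 688.625
M(non-match) = 6469/8 = 808.625
Difference = 808.625 − 688.625 = 120.000 ms

120 ms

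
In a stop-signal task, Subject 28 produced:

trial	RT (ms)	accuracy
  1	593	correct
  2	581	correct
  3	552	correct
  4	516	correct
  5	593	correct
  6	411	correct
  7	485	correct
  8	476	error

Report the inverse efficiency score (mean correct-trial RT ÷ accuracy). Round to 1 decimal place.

609.1 ms

Correct trials (n=7): 593, 581, 552, 516, 593, 411, 485
Mean correct RT = 3731/7 = 533.0000 ms
Proportion correct = 7/8
IES = 533.0000 / (7/8) = 609.143 ms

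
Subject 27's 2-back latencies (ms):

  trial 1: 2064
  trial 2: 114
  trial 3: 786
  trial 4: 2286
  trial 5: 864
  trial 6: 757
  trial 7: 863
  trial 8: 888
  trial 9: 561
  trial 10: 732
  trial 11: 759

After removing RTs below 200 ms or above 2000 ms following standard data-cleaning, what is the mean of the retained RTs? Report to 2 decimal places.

Excluded: 114, 2064, 2286
Retained (n=8): Σ = 6210
Mean = 6210/8 = 776.2500

776.25 ms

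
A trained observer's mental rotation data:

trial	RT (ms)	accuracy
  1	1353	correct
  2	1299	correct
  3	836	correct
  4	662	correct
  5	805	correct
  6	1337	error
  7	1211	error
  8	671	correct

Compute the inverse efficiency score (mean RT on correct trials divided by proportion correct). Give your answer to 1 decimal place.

1250.2 ms

Correct trials (n=6): 1353, 1299, 836, 662, 805, 671
Mean correct RT = 5626/6 = 937.6667 ms
Proportion correct = 6/8
IES = 937.6667 / (6/8) = 1250.222 ms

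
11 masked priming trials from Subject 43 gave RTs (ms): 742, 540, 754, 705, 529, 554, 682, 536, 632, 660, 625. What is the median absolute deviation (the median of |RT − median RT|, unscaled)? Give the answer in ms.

78 ms

Sorted: 529, 536, 540, 554, 625, 632, 660, 682, 705, 742, 754 → median = 632
|x − 632|: 110, 92, 122, 73, 103, 78, 50, 96, 0, 28, 7
Sorted deviations: 0, 7, 28, 50, 73, 78, 92, 96, 103, 110, 122 → MAD = 78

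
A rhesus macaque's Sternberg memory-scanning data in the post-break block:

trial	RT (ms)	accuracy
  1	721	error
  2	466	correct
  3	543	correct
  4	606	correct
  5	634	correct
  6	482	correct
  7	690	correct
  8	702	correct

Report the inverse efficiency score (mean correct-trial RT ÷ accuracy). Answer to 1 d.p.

Correct trials (n=7): 466, 543, 606, 634, 482, 690, 702
Mean correct RT = 4123/7 = 589.0000 ms
Proportion correct = 7/8
IES = 589.0000 / (7/8) = 673.143 ms

673.1 ms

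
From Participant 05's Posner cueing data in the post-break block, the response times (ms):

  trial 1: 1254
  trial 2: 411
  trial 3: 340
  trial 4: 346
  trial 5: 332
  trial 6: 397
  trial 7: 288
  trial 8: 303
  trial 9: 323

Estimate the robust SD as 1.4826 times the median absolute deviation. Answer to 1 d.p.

Sorted: 288, 303, 323, 332, 340, 346, 397, 411, 1254 → median = 340
|x − 340| sorted: 0, 6, 8, 17, 37, 52, 57, 71, 914 → MAD = 37
Robust SD ≈ 1.4826 × 37 = 54.856

54.9 ms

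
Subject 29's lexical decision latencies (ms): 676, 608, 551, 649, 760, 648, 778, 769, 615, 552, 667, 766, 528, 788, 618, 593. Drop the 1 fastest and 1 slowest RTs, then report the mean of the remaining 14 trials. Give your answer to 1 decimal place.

Sorted: 528, 551, 552, 593, 608, 615, 618, 648, 649, 667, 676, 760, 766, 769, 778, 788
Drop lowest 1 (528) and highest 1 (788)
Remaining (n=14): Σ = 9250, mean = 9250/14 = 660.714

660.7 ms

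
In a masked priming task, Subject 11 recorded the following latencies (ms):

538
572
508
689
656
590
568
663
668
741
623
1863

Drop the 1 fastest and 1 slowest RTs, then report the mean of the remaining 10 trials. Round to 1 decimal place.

Sorted: 508, 538, 568, 572, 590, 623, 656, 663, 668, 689, 741, 1863
Drop lowest 1 (508) and highest 1 (1863)
Remaining (n=10): Σ = 6308, mean = 6308/10 = 630.800

630.8 ms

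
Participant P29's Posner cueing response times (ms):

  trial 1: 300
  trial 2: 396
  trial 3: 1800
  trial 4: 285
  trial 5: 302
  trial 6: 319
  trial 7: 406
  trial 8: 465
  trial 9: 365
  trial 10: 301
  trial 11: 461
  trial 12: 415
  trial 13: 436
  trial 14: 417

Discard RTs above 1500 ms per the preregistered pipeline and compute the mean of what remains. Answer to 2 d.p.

Excluded: 1800
Retained (n=13): Σ = 4868
Mean = 4868/13 = 374.4615

374.46 ms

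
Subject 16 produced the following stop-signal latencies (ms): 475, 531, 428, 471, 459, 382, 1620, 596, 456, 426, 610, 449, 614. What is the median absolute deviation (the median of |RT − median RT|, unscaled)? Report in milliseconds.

Sorted: 382, 426, 428, 449, 456, 459, 471, 475, 531, 596, 610, 614, 1620 → median = 471
|x − 471|: 4, 60, 43, 0, 12, 89, 1149, 125, 15, 45, 139, 22, 143
Sorted deviations: 0, 4, 12, 15, 22, 43, 45, 60, 89, 125, 139, 143, 1149 → MAD = 45

45 ms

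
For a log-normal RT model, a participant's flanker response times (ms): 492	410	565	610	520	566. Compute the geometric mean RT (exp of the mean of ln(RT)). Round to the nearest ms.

ln(RT): 6.1985, 6.0162, 6.3368, 6.4135, 6.2538, 6.3386
Mean ln(RT) = 37.5573/6 = 6.25956
Geometric mean = exp(6.25956) = 522.99 ms

523 ms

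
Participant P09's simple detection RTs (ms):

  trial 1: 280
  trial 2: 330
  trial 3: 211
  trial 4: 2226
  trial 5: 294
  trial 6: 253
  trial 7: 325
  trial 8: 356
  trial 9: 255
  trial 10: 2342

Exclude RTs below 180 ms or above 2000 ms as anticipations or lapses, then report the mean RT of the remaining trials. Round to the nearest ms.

288 ms

Excluded: 2226, 2342
Retained (n=8): Σ = 2304
Mean = 2304/8 = 288.0000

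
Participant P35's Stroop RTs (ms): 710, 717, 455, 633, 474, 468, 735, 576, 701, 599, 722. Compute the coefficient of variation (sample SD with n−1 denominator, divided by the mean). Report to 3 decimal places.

0.179

n = 11, Σ = 6790, M = 617.2727
Σ(x−M)² = 121808.182; s = √(121808.182/10) = 110.3667
CV = 110.3667 / 617.2727 = 0.17880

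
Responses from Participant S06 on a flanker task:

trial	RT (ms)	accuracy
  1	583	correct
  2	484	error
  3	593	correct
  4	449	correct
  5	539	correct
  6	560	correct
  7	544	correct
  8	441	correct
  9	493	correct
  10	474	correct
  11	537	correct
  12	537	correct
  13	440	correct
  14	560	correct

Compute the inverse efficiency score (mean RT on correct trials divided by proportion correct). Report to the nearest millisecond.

Correct trials (n=13): 583, 593, 449, 539, 560, 544, 441, 493, 474, 537, 537, 440, 560
Mean correct RT = 6750/13 = 519.2308 ms
Proportion correct = 13/14
IES = 519.2308 / (13/14) = 559.172 ms

559 ms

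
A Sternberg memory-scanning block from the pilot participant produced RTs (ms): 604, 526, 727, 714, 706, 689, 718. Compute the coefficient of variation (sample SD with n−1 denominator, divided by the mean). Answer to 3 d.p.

0.113

n = 7, Σ = 4684, M = 669.1429
Σ(x−M)² = 34232.857; s = √(34232.857/6) = 75.5346
CV = 75.5346 / 669.1429 = 0.11288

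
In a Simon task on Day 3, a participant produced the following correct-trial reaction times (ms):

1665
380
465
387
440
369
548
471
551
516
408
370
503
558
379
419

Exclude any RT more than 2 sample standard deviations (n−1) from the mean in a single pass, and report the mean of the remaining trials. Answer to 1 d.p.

450.9 ms

n = 16, ΣRT = 8429, M = 526.812
Σ(x−M)² = 1450818.44; s = √(1450818.44/15) = 311.000
Cutoffs: 526.812 ± 2·311.000 → [-95.2, 1148.8]
Outside: 1665 → excluded.
Retained (n=15): Σ = 6764, mean = 6764/15 = 450.933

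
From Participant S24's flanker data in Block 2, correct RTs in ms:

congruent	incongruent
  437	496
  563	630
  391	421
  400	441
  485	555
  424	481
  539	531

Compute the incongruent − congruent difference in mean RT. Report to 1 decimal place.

M(congruent) = 3239/7 = 462.714
M(incongruent) = 3555/7 = 507.857
Difference = 507.857 − 462.714 = 45.143 ms

45.1 ms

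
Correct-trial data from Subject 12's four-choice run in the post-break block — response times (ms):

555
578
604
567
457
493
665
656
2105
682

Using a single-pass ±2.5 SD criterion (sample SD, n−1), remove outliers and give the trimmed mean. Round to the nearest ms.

n = 10, ΣRT = 7362, M = 736.200
Σ(x−M)² = 2129117.60; s = √(2129117.60/9) = 486.383
Cutoffs: 736.200 ± 2.5·486.383 → [-479.8, 1952.2]
Outside: 2105 → excluded.
Retained (n=9): Σ = 5257, mean = 5257/9 = 584.111

584 ms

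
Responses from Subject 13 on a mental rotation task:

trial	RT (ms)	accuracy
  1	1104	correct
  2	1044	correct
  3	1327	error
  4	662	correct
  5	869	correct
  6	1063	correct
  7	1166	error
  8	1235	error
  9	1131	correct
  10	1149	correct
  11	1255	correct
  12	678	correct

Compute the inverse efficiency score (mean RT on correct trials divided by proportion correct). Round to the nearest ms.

1327 ms

Correct trials (n=9): 1104, 1044, 662, 869, 1063, 1131, 1149, 1255, 678
Mean correct RT = 8955/9 = 995.0000 ms
Proportion correct = 9/12
IES = 995.0000 / (9/12) = 1326.667 ms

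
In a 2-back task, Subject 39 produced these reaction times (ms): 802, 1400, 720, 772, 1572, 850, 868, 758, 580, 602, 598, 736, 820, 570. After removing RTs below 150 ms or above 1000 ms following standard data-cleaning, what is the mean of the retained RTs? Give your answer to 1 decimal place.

Excluded: 1400, 1572
Retained (n=12): Σ = 8676
Mean = 8676/12 = 723.0000

723.0 ms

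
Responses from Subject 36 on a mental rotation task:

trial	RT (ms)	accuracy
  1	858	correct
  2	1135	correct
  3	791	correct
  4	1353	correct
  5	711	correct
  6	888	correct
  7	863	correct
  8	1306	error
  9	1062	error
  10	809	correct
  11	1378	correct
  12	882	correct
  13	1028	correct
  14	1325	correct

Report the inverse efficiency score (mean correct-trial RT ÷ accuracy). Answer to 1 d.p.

Correct trials (n=12): 858, 1135, 791, 1353, 711, 888, 863, 809, 1378, 882, 1028, 1325
Mean correct RT = 12021/12 = 1001.7500 ms
Proportion correct = 12/14
IES = 1001.7500 / (12/14) = 1168.708 ms

1168.7 ms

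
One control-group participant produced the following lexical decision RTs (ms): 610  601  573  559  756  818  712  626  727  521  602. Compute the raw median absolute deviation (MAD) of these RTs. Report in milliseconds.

Sorted: 521, 559, 573, 601, 602, 610, 626, 712, 727, 756, 818 → median = 610
|x − 610|: 0, 9, 37, 51, 146, 208, 102, 16, 117, 89, 8
Sorted deviations: 0, 8, 9, 16, 37, 51, 89, 102, 117, 146, 208 → MAD = 51

51 ms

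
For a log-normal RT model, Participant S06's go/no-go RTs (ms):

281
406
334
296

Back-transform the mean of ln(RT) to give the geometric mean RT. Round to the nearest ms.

ln(RT): 5.6384, 6.0064, 5.8111, 5.6904
Mean ln(RT) = 23.1462/4 = 5.78655
Geometric mean = exp(5.78655) = 325.89 ms

326 ms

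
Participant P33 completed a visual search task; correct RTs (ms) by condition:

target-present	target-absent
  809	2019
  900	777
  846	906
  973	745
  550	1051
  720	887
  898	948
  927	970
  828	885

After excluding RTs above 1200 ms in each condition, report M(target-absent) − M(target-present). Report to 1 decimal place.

target-absent: exclude 2019
M(target-present) = 7451/9 = 827.889
M(target-absent) = 7169/8 = 896.125
Difference = 896.125 − 827.889 = 68.236 ms

68.2 ms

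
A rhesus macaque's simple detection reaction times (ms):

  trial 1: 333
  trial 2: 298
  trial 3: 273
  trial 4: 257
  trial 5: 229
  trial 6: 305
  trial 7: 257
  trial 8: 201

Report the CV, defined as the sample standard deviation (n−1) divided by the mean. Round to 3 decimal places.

0.159

n = 8, Σ = 2153, M = 269.1250
Σ(x−M)² = 12760.875; s = √(12760.875/7) = 42.6964
CV = 42.6964 / 269.1250 = 0.15865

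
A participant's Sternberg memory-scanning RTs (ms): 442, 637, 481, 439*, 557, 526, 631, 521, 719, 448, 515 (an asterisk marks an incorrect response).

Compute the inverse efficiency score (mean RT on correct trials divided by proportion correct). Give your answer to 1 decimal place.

602.5 ms

Correct trials (n=10): 442, 637, 481, 557, 526, 631, 521, 719, 448, 515
Mean correct RT = 5477/10 = 547.7000 ms
Proportion correct = 10/11
IES = 547.7000 / (10/11) = 602.470 ms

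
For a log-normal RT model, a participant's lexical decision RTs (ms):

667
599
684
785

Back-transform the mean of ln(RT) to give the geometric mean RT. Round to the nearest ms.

ln(RT): 6.5028, 6.3953, 6.5280, 6.6657
Mean ln(RT) = 26.0917/4 = 6.52292
Geometric mean = exp(6.52292) = 680.56 ms

681 ms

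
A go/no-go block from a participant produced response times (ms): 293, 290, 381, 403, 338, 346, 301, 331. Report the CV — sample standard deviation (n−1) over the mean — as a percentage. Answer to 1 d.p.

n = 8, Σ = 2683, M = 335.3750
Σ(x−M)² = 11829.875; s = √(11829.875/7) = 41.1094
CV = 41.1094 / 335.3750 = 0.12258 = 12.258%

12.3%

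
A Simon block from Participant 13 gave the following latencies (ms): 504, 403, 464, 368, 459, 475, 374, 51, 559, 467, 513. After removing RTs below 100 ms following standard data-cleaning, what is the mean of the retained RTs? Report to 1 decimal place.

458.6 ms

Excluded: 51
Retained (n=10): Σ = 4586
Mean = 4586/10 = 458.6000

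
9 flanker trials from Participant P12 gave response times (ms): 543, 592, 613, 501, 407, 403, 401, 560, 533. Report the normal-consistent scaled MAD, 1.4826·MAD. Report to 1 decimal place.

87.5 ms

Sorted: 401, 403, 407, 501, 533, 543, 560, 592, 613 → median = 533
|x − 533| sorted: 0, 10, 27, 32, 59, 80, 126, 130, 132 → MAD = 59
Robust SD ≈ 1.4826 × 59 = 87.473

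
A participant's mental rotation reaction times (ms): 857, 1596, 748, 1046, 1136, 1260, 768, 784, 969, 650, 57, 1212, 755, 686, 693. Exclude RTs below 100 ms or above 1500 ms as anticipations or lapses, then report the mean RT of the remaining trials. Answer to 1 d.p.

Excluded: 57, 1596
Retained (n=13): Σ = 11564
Mean = 11564/13 = 889.5385

889.5 ms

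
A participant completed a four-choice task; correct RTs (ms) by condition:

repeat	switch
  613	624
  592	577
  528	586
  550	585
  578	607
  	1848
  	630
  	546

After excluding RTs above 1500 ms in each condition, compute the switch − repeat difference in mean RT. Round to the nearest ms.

21 ms

switch: exclude 1848
M(repeat) = 2861/5 = 572.200
M(switch) = 4155/7 = 593.571
Difference = 593.571 − 572.200 = 21.371 ms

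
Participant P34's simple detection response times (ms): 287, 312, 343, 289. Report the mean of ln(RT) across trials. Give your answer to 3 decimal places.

ln(RT): 5.6595, 5.7430, 5.8377, 5.6664
Σ ln(RT) = 22.9066
Mean = 22.9066/4 = 5.72666

5.727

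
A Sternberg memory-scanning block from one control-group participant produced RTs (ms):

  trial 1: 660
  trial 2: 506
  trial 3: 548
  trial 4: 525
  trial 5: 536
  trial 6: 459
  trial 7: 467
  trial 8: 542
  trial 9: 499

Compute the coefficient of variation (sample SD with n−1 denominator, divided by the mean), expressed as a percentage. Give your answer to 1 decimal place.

n = 9, Σ = 4742, M = 526.8889
Σ(x−M)² = 27888.889; s = √(27888.889/8) = 59.0433
CV = 59.0433 / 526.8889 = 0.11206 = 11.206%

11.2%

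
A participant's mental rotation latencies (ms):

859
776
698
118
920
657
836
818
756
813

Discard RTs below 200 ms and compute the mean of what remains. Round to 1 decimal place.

792.6 ms

Excluded: 118
Retained (n=9): Σ = 7133
Mean = 7133/9 = 792.5556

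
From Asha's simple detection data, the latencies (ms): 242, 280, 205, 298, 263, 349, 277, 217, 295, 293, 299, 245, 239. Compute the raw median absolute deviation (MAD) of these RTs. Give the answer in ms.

22 ms

Sorted: 205, 217, 239, 242, 245, 263, 277, 280, 293, 295, 298, 299, 349 → median = 277
|x − 277|: 35, 3, 72, 21, 14, 72, 0, 60, 18, 16, 22, 32, 38
Sorted deviations: 0, 3, 14, 16, 18, 21, 22, 32, 35, 38, 60, 72, 72 → MAD = 22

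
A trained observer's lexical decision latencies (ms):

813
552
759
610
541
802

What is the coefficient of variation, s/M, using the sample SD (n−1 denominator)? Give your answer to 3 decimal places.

n = 6, Σ = 4077, M = 679.5000
Σ(x−M)² = 79417.500; s = √(79417.500/5) = 126.0298
CV = 126.0298 / 679.5000 = 0.18547

0.185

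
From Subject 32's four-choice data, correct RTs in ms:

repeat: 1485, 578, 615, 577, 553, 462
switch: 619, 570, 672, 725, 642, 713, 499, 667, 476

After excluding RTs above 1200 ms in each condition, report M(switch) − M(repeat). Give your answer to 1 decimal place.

63.3 ms

repeat: exclude 1485
M(repeat) = 2785/5 = 557.000
M(switch) = 5583/9 = 620.333
Difference = 620.333 − 557.000 = 63.333 ms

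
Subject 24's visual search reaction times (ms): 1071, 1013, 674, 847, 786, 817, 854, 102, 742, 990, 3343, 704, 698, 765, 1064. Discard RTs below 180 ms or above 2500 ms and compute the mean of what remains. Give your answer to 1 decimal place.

Excluded: 102, 3343
Retained (n=13): Σ = 11025
Mean = 11025/13 = 848.0769

848.1 ms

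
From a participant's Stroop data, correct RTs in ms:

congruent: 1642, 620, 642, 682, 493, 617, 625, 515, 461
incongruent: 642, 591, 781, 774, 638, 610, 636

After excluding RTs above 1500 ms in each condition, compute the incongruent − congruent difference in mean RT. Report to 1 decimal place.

congruent: exclude 1642
M(congruent) = 4655/8 = 581.875
M(incongruent) = 4672/7 = 667.429
Difference = 667.429 − 581.875 = 85.554 ms

85.6 ms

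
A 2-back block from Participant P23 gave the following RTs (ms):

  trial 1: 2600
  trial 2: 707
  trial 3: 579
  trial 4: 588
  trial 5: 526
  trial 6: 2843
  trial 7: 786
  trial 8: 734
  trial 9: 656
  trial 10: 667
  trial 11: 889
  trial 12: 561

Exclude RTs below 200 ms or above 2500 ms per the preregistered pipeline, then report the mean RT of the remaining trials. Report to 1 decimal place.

Excluded: 2600, 2843
Retained (n=10): Σ = 6693
Mean = 6693/10 = 669.3000

669.3 ms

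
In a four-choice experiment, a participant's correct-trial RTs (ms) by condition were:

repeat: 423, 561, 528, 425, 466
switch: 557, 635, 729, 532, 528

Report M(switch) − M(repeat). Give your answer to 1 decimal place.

M(repeat) = 2403/5 = 480.600
M(switch) = 2981/5 = 596.200
Difference = 596.200 − 480.600 = 115.600 ms

115.6 ms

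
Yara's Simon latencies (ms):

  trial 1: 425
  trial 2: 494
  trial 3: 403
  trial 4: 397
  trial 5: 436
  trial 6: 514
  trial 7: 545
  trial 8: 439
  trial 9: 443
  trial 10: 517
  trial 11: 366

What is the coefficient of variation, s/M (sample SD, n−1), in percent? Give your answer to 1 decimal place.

n = 11, Σ = 4979, M = 452.6364
Σ(x−M)² = 32534.545; s = √(32534.545/10) = 57.0391
CV = 57.0391 / 452.6364 = 0.12602 = 12.602%

12.6%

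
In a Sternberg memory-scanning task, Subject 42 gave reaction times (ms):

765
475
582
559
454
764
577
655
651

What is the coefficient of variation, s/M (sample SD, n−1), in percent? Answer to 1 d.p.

18.2%

n = 9, Σ = 5482, M = 609.1111
Σ(x−M)² = 98474.889; s = √(98474.889/8) = 110.9476
CV = 110.9476 / 609.1111 = 0.18215 = 18.215%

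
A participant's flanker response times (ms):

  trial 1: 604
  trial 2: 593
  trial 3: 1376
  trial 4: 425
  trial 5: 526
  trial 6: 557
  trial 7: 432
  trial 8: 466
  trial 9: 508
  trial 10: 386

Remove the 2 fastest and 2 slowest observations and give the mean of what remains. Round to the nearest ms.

514 ms

Sorted: 386, 425, 432, 466, 508, 526, 557, 593, 604, 1376
Drop lowest 2 (386, 425) and highest 2 (604, 1376)
Remaining (n=6): Σ = 3082, mean = 3082/6 = 513.667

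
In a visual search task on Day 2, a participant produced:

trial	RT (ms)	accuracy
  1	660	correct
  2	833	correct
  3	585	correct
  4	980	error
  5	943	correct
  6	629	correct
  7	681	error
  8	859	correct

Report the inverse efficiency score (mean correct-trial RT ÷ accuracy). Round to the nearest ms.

1002 ms

Correct trials (n=6): 660, 833, 585, 943, 629, 859
Mean correct RT = 4509/6 = 751.5000 ms
Proportion correct = 6/8
IES = 751.5000 / (6/8) = 1002.000 ms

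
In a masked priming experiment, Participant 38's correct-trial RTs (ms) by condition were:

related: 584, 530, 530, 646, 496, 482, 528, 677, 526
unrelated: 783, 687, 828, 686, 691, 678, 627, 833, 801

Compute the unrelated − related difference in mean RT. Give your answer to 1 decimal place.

179.4 ms

M(related) = 4999/9 = 555.444
M(unrelated) = 6614/9 = 734.889
Difference = 734.889 − 555.444 = 179.444 ms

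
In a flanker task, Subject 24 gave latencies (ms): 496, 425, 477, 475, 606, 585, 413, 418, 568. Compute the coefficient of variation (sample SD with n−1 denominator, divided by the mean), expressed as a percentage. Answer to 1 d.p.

n = 9, Σ = 4463, M = 495.8889
Σ(x−M)² = 44020.889; s = √(44020.889/8) = 74.1796
CV = 74.1796 / 495.8889 = 0.14959 = 14.959%

15.0%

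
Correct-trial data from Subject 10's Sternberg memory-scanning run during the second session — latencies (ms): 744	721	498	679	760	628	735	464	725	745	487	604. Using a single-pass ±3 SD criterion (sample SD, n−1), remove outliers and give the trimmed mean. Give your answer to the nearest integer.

649 ms

n = 12, ΣRT = 7790, M = 649.167
Σ(x−M)² = 135553.67; s = √(135553.67/11) = 111.009
Cutoffs: 649.167 ± 3·111.009 → [316.1, 982.2]
No RTs fall outside the cutoffs; all 12 retained. Mean = 7790/12 = 649.167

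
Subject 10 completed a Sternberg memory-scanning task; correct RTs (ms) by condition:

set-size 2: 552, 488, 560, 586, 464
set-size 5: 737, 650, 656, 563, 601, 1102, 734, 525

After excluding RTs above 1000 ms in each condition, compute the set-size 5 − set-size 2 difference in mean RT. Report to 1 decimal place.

set-size 5: exclude 1102
M(set-size 2) = 2650/5 = 530.000
M(set-size 5) = 4466/7 = 638.000
Difference = 638.000 − 530.000 = 108.000 ms

108.0 ms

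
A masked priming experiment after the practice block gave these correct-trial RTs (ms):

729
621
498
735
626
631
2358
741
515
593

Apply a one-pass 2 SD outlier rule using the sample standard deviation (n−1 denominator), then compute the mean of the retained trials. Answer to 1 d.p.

632.1 ms

n = 10, ΣRT = 8047, M = 804.700
Σ(x−M)² = 2746046.10; s = √(2746046.10/9) = 552.373
Cutoffs: 804.700 ± 2·552.373 → [-300.0, 1909.4]
Outside: 2358 → excluded.
Retained (n=9): Σ = 5689, mean = 5689/9 = 632.111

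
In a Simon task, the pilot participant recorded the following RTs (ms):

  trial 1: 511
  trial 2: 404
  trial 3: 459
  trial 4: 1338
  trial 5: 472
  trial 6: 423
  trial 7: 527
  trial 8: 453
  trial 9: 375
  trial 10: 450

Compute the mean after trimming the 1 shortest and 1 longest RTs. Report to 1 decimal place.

Sorted: 375, 404, 423, 450, 453, 459, 472, 511, 527, 1338
Drop lowest 1 (375) and highest 1 (1338)
Remaining (n=8): Σ = 3699, mean = 3699/8 = 462.375

462.4 ms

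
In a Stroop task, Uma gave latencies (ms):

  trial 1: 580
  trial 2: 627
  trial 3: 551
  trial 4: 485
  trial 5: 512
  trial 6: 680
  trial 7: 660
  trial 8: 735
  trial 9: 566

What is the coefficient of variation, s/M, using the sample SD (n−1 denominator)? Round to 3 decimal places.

0.137

n = 9, Σ = 5396, M = 599.5556
Σ(x−M)² = 53878.222; s = √(53878.222/8) = 82.0657
CV = 82.0657 / 599.5556 = 0.13688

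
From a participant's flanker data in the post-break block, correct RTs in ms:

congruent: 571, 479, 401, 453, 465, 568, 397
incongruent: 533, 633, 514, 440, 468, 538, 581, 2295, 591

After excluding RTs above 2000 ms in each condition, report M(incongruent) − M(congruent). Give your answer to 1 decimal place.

incongruent: exclude 2295
M(congruent) = 3334/7 = 476.286
M(incongruent) = 4298/8 = 537.250
Difference = 537.250 − 476.286 = 60.964 ms

61.0 ms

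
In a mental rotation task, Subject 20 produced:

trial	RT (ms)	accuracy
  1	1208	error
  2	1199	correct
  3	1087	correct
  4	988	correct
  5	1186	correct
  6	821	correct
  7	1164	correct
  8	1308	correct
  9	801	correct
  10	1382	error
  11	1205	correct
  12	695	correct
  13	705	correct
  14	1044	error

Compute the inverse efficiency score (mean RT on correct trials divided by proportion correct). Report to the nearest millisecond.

Correct trials (n=11): 1199, 1087, 988, 1186, 821, 1164, 1308, 801, 1205, 695, 705
Mean correct RT = 11159/11 = 1014.4545 ms
Proportion correct = 11/14
IES = 1014.4545 / (11/14) = 1291.124 ms

1291 ms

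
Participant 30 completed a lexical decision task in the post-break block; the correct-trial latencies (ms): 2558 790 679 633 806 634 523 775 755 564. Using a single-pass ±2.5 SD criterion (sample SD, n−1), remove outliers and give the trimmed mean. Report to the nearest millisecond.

n = 10, ΣRT = 8717, M = 871.700
Σ(x−M)² = 3244452.10; s = √(3244452.10/9) = 600.412
Cutoffs: 871.700 ± 2.5·600.412 → [-629.3, 2372.7]
Outside: 2558 → excluded.
Retained (n=9): Σ = 6159, mean = 6159/9 = 684.333

684 ms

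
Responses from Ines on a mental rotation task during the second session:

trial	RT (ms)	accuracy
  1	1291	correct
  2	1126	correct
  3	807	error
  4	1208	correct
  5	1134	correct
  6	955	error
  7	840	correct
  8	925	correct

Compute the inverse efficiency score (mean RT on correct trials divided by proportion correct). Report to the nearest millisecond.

1450 ms

Correct trials (n=6): 1291, 1126, 1208, 1134, 840, 925
Mean correct RT = 6524/6 = 1087.3333 ms
Proportion correct = 6/8
IES = 1087.3333 / (6/8) = 1449.778 ms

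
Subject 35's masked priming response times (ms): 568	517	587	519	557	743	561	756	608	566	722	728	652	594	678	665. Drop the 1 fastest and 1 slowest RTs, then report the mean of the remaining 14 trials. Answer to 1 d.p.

624.9 ms

Sorted: 517, 519, 557, 561, 566, 568, 587, 594, 608, 652, 665, 678, 722, 728, 743, 756
Drop lowest 1 (517) and highest 1 (756)
Remaining (n=14): Σ = 8748, mean = 8748/14 = 624.857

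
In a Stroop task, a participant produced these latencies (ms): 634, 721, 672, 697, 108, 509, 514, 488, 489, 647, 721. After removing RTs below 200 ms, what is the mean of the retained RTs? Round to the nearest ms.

Excluded: 108
Retained (n=10): Σ = 6092
Mean = 6092/10 = 609.2000

609 ms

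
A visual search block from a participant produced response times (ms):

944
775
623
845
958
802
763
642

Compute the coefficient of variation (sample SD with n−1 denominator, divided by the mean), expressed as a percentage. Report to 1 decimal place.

15.5%

n = 8, Σ = 6352, M = 794.0000
Σ(x−M)² = 105728.000; s = √(105728.000/7) = 122.8983
CV = 122.8983 / 794.0000 = 0.15478 = 15.478%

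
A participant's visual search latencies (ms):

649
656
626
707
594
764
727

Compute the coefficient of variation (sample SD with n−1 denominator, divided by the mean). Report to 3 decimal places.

n = 7, Σ = 4723, M = 674.7143
Σ(x−M)² = 21647.429; s = √(21647.429/6) = 60.0658
CV = 60.0658 / 674.7143 = 0.08902

0.089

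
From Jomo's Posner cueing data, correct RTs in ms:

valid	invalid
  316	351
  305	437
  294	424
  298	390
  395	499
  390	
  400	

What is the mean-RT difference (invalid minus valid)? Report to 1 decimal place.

77.6 ms

M(valid) = 2398/7 = 342.571
M(invalid) = 2101/5 = 420.200
Difference = 420.200 − 342.571 = 77.629 ms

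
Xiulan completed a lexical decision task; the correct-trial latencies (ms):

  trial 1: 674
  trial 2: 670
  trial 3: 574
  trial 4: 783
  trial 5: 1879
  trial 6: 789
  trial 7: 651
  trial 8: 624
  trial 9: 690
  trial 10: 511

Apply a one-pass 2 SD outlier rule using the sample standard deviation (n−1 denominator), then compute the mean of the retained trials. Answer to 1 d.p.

662.9 ms

n = 10, ΣRT = 7845, M = 784.500
Σ(x−M)² = 1394898.50; s = √(1394898.50/9) = 393.686
Cutoffs: 784.500 ± 2·393.686 → [-2.9, 1571.9]
Outside: 1879 → excluded.
Retained (n=9): Σ = 5966, mean = 5966/9 = 662.889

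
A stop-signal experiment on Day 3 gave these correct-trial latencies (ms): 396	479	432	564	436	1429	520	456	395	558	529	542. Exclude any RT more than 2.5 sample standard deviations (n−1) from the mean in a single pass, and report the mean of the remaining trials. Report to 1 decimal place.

482.5 ms

n = 12, ΣRT = 6736, M = 561.333
Σ(x−M)² = 861302.67; s = √(861302.67/11) = 279.822
Cutoffs: 561.333 ± 2.5·279.822 → [-138.2, 1260.9]
Outside: 1429 → excluded.
Retained (n=11): Σ = 5307, mean = 5307/11 = 482.455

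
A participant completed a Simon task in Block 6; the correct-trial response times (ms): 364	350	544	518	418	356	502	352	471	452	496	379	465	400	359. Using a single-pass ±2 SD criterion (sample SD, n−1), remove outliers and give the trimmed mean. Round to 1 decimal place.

428.4 ms

n = 15, ΣRT = 6426, M = 428.400
Σ(x−M)² = 64633.60; s = √(64633.60/14) = 67.946
Cutoffs: 428.400 ± 2·67.946 → [292.5, 564.3]
No RTs fall outside the cutoffs; all 15 retained. Mean = 6426/15 = 428.400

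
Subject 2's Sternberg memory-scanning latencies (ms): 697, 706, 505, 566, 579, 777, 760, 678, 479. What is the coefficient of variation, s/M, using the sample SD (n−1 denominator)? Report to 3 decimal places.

n = 9, Σ = 5747, M = 638.5556
Σ(x−M)² = 95542.222; s = √(95542.222/8) = 109.2830
CV = 109.2830 / 638.5556 = 0.17114

0.171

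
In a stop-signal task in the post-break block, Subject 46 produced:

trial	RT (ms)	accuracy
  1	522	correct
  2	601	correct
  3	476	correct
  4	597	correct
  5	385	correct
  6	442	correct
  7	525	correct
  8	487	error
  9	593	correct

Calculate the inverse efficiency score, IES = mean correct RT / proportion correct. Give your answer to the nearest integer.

582 ms

Correct trials (n=8): 522, 601, 476, 597, 385, 442, 525, 593
Mean correct RT = 4141/8 = 517.6250 ms
Proportion correct = 8/9
IES = 517.6250 / (8/9) = 582.328 ms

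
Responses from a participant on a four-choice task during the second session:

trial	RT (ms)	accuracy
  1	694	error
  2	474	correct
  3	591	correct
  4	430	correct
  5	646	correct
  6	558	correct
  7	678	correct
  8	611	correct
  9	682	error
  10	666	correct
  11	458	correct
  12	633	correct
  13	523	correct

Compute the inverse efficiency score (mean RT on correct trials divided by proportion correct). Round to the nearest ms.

673 ms

Correct trials (n=11): 474, 591, 430, 646, 558, 678, 611, 666, 458, 633, 523
Mean correct RT = 6268/11 = 569.8182 ms
Proportion correct = 11/13
IES = 569.8182 / (11/13) = 673.421 ms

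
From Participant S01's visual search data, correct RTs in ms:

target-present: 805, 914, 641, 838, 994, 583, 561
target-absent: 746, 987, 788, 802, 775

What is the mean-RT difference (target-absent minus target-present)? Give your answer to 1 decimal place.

M(target-present) = 5336/7 = 762.286
M(target-absent) = 4098/5 = 819.600
Difference = 819.600 − 762.286 = 57.314 ms

57.3 ms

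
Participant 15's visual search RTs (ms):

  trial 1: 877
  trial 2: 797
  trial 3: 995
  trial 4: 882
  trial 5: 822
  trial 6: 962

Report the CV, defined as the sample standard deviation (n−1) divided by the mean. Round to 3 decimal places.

n = 6, Σ = 5335, M = 889.1667
Σ(x−M)² = 29710.833; s = √(29710.833/5) = 77.0855
CV = 77.0855 / 889.1667 = 0.08669

0.087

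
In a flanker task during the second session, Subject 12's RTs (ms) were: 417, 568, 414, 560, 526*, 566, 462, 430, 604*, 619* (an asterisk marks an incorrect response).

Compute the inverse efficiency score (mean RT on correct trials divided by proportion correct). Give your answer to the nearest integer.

Correct trials (n=7): 417, 568, 414, 560, 566, 462, 430
Mean correct RT = 3417/7 = 488.1429 ms
Proportion correct = 7/10
IES = 488.1429 / (7/10) = 697.347 ms

697 ms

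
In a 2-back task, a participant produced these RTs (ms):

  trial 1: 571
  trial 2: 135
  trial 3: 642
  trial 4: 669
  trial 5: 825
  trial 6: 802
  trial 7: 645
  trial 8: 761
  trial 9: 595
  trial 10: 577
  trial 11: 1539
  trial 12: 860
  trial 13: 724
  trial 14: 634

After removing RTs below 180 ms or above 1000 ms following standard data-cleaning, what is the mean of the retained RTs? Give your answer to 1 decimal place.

692.1 ms

Excluded: 135, 1539
Retained (n=12): Σ = 8305
Mean = 8305/12 = 692.0833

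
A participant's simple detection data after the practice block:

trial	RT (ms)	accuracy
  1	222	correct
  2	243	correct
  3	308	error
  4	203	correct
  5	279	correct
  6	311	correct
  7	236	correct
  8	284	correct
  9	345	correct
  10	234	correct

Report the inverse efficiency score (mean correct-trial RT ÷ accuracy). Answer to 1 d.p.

291.0 ms

Correct trials (n=9): 222, 243, 203, 279, 311, 236, 284, 345, 234
Mean correct RT = 2357/9 = 261.8889 ms
Proportion correct = 9/10
IES = 261.8889 / (9/10) = 290.988 ms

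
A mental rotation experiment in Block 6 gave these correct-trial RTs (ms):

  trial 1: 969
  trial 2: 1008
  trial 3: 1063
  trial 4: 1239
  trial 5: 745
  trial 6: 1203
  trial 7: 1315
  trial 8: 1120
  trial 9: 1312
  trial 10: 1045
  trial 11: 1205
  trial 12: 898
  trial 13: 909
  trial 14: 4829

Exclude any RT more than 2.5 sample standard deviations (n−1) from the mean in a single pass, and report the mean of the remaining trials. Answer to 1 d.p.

n = 14, ΣRT = 18860, M = 1347.143
Σ(x−M)² = 13416179.71; s = √(13416179.71/13) = 1015.881
Cutoffs: 1347.143 ± 2.5·1015.881 → [-1192.6, 3886.8]
Outside: 4829 → excluded.
Retained (n=13): Σ = 14031, mean = 14031/13 = 1079.308

1079.3 ms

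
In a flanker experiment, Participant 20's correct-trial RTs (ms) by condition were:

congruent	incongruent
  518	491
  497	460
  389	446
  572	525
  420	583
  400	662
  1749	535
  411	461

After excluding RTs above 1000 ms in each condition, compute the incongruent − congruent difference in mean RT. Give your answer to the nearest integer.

congruent: exclude 1749
M(congruent) = 3207/7 = 458.143
M(incongruent) = 4163/8 = 520.375
Difference = 520.375 − 458.143 = 62.232 ms

62 ms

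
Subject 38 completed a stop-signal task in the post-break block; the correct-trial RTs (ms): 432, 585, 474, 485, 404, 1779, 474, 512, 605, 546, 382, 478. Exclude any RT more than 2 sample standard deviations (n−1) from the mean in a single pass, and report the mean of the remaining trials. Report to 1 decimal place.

488.8 ms

n = 12, ΣRT = 7156, M = 596.333
Σ(x−M)² = 1574814.67; s = √(1574814.67/11) = 378.371
Cutoffs: 596.333 ± 2·378.371 → [-160.4, 1353.1]
Outside: 1779 → excluded.
Retained (n=11): Σ = 5377, mean = 5377/11 = 488.818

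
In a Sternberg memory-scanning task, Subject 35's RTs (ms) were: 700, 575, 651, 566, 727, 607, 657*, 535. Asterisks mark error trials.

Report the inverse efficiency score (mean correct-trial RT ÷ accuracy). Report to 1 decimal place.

Correct trials (n=7): 700, 575, 651, 566, 727, 607, 535
Mean correct RT = 4361/7 = 623.0000 ms
Proportion correct = 7/8
IES = 623.0000 / (7/8) = 712.000 ms

712.0 ms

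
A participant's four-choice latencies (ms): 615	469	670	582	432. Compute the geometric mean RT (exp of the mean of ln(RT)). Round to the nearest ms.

ln(RT): 6.4216, 6.1506, 6.5073, 6.3665, 6.0684
Mean ln(RT) = 31.5144/5 = 6.30288
Geometric mean = exp(6.30288) = 546.14 ms

546 ms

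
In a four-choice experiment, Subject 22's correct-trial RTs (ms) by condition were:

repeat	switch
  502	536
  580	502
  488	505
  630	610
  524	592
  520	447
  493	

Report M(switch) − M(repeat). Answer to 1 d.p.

M(repeat) = 3737/7 = 533.857
M(switch) = 3192/6 = 532.000
Difference = 532.000 − 533.857 = -1.857 ms

-1.9 ms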